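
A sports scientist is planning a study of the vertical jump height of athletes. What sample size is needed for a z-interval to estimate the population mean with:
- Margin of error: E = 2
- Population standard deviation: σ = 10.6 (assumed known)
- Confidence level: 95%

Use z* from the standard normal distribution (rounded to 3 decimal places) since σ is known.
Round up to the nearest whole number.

Using z* since population σ is known (z-interval formula).

For 95% confidence, z* = 1.96 (from standard normal table)

Sample size formula for z-interval: n = (z*σ/E)²

n = (1.96 × 10.6 / 2)²
  = (10.388000)²
  = 107.9105

Round up to the nearest whole number: n = 108

108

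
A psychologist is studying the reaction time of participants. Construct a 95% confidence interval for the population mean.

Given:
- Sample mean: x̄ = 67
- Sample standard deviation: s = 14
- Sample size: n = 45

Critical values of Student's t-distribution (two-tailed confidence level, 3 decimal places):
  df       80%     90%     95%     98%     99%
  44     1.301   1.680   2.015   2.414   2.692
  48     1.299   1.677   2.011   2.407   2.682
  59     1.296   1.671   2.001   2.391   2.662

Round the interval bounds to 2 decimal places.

The population standard deviation σ is unknown (only the sample standard deviation s is given), so use a t-interval with df = n - 1 = 45 - 1 = 44.

For 95% confidence with df = 44, t* = 2.015 (from t-table)

Standard error: SE = s/√n = 14/√45 = 2.086997

Margin of error: E = t* × SE = 2.015 × 2.086997 = 4.2053

T-interval: x̄ ± E = 67 ± 4.2053 = (62.7947, 71.2053)

Rounded to 2 decimal places:

(62.79, 71.21)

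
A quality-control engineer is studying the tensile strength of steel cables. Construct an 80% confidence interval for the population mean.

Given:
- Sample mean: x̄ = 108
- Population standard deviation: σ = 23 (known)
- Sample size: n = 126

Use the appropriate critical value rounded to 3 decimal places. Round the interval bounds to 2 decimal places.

The population standard deviation σ is known, so use a z-interval (standard normal critical value).

For 80% confidence, z* = 1.282 (from standard normal table)

Standard error: SE = σ/√n = 23/√126 = 2.049003

Margin of error: E = z* × SE = 1.282 × 2.049003 = 2.6268

Z-interval: x̄ ± E = 108 ± 2.6268 = (105.3732, 110.6268)

Rounded to 2 decimal places:

(105.37, 110.63)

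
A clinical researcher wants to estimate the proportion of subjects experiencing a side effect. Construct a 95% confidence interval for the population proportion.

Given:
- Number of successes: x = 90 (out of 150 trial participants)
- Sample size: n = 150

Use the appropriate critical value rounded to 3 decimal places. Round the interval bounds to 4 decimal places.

Sample proportion: p̂ = 90/150 = 0.600000

Check conditions for normal approximation:
  np̂ = 90 ≥ 10 ✓
  n(1-p̂) = 60 ≥ 10 ✓

The sample is large enough, so use a z-interval (normal approximation) for the proportion.

For 95% confidence, z* = 1.96 (from standard normal table)

Standard error: SE = √(p̂(1-p̂)/n) = √(0.600000×0.400000/150) = 0.04000000

Margin of error: E = z* × SE = 1.96 × 0.04000000 = 0.078400

Z-interval: p̂ ± E = 0.600000 ± 0.078400 = (0.521600, 0.678400)

Rounded to 4 decimal places:

(0.5216, 0.6784)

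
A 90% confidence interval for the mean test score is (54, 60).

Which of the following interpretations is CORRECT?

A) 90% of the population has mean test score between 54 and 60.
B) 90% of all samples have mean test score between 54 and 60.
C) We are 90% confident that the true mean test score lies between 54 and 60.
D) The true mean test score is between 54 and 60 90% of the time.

A confidence interval represents our confidence in the procedure, not a probability statement about the parameter.

Key concept: If we repeated this sampling process many times and computed a 90% CI each time, about 90% of those intervals would contain the true population parameter.

For this specific interval (54, 60):
- Midpoint (point estimate): 57
- Margin of error: 3

The correct interpretation is the one stating confidence that the true parameter lies in the interval — option C.

C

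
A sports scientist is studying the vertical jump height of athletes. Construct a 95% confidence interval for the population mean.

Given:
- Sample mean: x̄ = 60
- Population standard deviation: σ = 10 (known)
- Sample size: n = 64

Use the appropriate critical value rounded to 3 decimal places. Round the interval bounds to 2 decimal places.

The population standard deviation σ is known, so use a z-interval (standard normal critical value).

For 95% confidence, z* = 1.96 (from standard normal table)

Standard error: SE = σ/√n = 10/√64 = 1.250000

Margin of error: E = z* × SE = 1.96 × 1.250000 = 2.4500

Z-interval: x̄ ± E = 60 ± 2.4500 = (57.5500, 62.4500)

Rounded to 2 decimal places:

(57.55, 62.45)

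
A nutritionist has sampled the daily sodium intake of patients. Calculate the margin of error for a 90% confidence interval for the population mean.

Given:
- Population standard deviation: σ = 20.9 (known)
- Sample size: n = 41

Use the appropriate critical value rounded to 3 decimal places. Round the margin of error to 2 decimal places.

The population standard deviation σ is known, so use the z-interval margin of error formula.

For 90% confidence, z* = 1.645 (from standard normal table)

Margin of error formula for z-interval: E = z* × σ/√n

E = 1.645 × 20.9/√41
  = 1.645 × 3.264032
  = 5.3693

Rounded to 2 decimal places:

5.37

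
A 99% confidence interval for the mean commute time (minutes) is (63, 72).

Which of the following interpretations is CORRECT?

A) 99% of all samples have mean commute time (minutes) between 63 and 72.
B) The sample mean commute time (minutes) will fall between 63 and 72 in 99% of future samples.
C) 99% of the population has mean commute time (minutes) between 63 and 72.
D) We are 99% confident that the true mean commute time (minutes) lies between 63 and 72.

A confidence interval represents our confidence in the procedure, not a probability statement about the parameter.

Key concept: If we repeated this sampling process many times and computed a 99% CI each time, about 99% of those intervals would contain the true population parameter.

For this specific interval (63, 72):
- Midpoint (point estimate): 67.5
- Margin of error: 4.5

The correct interpretation is the one stating confidence that the true parameter lies in the interval — option D.

D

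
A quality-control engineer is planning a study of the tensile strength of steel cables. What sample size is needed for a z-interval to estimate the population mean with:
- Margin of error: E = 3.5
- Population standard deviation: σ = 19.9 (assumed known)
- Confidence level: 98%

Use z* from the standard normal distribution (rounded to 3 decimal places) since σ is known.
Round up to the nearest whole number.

Using z* since population σ is known (z-interval formula).

For 98% confidence, z* = 2.326 (from standard normal table)

Sample size formula for z-interval: n = (z*σ/E)²

n = (2.326 × 19.9 / 3.5)²
  = (13.224971)²
  = 174.8999

Round up to the nearest whole number: n = 175

175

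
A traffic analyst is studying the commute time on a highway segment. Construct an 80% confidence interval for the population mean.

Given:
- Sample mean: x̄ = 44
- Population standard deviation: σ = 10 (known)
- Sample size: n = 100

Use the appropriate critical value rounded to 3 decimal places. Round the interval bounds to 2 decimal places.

The population standard deviation σ is known, so use a z-interval (standard normal critical value).

For 80% confidence, z* = 1.282 (from standard normal table)

Standard error: SE = σ/√n = 10/√100 = 1.000000

Margin of error: E = z* × SE = 1.282 × 1.000000 = 1.2820

Z-interval: x̄ ± E = 44 ± 1.2820 = (42.7180, 45.2820)

Rounded to 2 decimal places:

(42.72, 45.28)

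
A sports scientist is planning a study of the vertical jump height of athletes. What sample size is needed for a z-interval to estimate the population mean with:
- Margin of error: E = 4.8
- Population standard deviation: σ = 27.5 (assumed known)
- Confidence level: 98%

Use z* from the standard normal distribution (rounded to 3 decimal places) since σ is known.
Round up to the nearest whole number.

Using z* since population σ is known (z-interval formula).

For 98% confidence, z* = 2.326 (from standard normal table)

Sample size formula for z-interval: n = (z*σ/E)²

n = (2.326 × 27.5 / 4.8)²
  = (13.326042)²
  = 177.5834

Round up to the nearest whole number: n = 178

178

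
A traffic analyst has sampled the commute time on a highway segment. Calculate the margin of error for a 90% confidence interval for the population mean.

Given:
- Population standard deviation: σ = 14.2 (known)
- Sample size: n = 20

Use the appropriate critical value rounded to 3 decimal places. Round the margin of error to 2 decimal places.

The population standard deviation σ is known, so use the z-interval margin of error formula.

For 90% confidence, z* = 1.645 (from standard normal table)

Margin of error formula for z-interval: E = z* × σ/√n

E = 1.645 × 14.2/√20
  = 1.645 × 3.175217
  = 5.2232

Rounded to 2 decimal places:

5.22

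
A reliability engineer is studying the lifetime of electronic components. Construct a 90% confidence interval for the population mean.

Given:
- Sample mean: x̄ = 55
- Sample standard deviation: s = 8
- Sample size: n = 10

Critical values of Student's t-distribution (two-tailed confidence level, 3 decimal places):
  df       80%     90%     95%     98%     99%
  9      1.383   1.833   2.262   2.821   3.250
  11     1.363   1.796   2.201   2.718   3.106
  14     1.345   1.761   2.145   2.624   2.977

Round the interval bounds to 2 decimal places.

The population standard deviation σ is unknown (only the sample standard deviation s is given), so use a t-interval with df = n - 1 = 10 - 1 = 9.

For 90% confidence with df = 9, t* = 1.833 (from t-table)

Standard error: SE = s/√n = 8/√10 = 2.529822

Margin of error: E = t* × SE = 1.833 × 2.529822 = 4.6372

T-interval: x̄ ± E = 55 ± 4.6372 = (50.3628, 59.6372)

Rounded to 2 decimal places:

(50.36, 59.64)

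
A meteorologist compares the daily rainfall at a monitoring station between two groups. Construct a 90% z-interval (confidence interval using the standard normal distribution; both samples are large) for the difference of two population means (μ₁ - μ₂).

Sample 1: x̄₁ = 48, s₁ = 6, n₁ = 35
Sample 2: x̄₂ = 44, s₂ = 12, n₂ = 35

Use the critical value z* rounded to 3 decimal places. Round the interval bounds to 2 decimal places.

Both samples are large (n₁ = 35 ≥ 30, n₂ = 35 ≥ 30), so a z-interval for the difference of means applies.

Point estimate: x̄₁ - x̄₂ = 48 - 44 = 4

Standard error: SE = √(s₁²/n₁ + s₂²/n₂)
= √(6²/35 + 12²/35)
= √(1.028571 + 4.114286)
= 2.267787

For 90% confidence, z* = 1.645 (from standard normal table)
Margin of error: E = z* × SE = 1.645 × 2.267787 = 3.7305

Z-interval: (x̄₁ - x̄₂) ± E = 4 ± 3.7305 = (0.2695, 7.7305)

Rounded to 2 decimal places:

(0.27, 7.73)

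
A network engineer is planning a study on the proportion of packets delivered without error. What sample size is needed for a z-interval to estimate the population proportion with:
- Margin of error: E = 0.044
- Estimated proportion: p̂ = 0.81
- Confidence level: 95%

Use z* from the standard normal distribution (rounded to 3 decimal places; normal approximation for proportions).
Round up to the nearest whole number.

Using z* for proportion z-interval (normal approximation).

For 95% confidence, z* = 1.96 (from standard normal table)

Sample size formula for proportion z-interval: n = z*²p̂(1-p̂)/E²

n = 1.96² × 0.81 × 0.19 / 0.044²
  = 3.8416 × 0.1539 / 0.001936
  = 305.3834

Round up to the nearest whole number: n = 306

306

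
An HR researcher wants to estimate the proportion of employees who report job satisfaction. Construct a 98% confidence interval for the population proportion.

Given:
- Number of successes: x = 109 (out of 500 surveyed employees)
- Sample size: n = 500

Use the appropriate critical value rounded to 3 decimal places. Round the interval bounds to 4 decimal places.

Sample proportion: p̂ = 109/500 = 0.218000

Check conditions for normal approximation:
  np̂ = 109 ≥ 10 ✓
  n(1-p̂) = 391 ≥ 10 ✓

The sample is large enough, so use a z-interval (normal approximation) for the proportion.

For 98% confidence, z* = 2.326 (from standard normal table)

Standard error: SE = √(p̂(1-p̂)/n) = √(0.218000×0.782000/500) = 0.01846489

Margin of error: E = z* × SE = 2.326 × 0.01846489 = 0.042949

Z-interval: p̂ ± E = 0.218000 ± 0.042949 = (0.175051, 0.260949)

Rounded to 4 decimal places:

(0.1751, 0.2609)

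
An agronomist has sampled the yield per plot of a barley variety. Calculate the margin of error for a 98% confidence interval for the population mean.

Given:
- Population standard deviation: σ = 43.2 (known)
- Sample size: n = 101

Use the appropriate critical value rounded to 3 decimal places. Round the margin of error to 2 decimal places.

The population standard deviation σ is known, so use the z-interval margin of error formula.

For 98% confidence, z* = 2.326 (from standard normal table)

Margin of error formula for z-interval: E = z* × σ/√n

E = 2.326 × 43.2/√101
  = 2.326 × 4.298561
  = 9.9985

Rounded to 2 decimal places:

10.00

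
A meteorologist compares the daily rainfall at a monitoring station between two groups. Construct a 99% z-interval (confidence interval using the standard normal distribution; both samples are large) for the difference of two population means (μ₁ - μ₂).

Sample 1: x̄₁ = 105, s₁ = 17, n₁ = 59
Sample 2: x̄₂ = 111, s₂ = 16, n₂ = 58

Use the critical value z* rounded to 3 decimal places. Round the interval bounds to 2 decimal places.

Both samples are large (n₁ = 59 ≥ 30, n₂ = 58 ≥ 30), so a z-interval for the difference of means applies.

Point estimate: x̄₁ - x̄₂ = 105 - 111 = -6

Standard error: SE = √(s₁²/n₁ + s₂²/n₂)
= √(17²/59 + 16²/58)
= √(4.898305 + 4.413793)
= 3.051573

For 99% confidence, z* = 2.576 (from standard normal table)
Margin of error: E = z* × SE = 2.576 × 3.051573 = 7.8609

Z-interval: (x̄₁ - x̄₂) ± E = -6 ± 7.8609 = (-13.8609, 1.8609)

Rounded to 2 decimal places:

(-13.86, 1.86)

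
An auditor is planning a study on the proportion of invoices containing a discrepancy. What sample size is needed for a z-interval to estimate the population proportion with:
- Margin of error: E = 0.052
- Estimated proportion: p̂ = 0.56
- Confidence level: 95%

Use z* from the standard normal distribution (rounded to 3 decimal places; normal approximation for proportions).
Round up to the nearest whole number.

Using z* for proportion z-interval (normal approximation).

For 95% confidence, z* = 1.96 (from standard normal table)

Sample size formula for proportion z-interval: n = z*²p̂(1-p̂)/E²

n = 1.96² × 0.56 × 0.44 / 0.052²
  = 3.8416 × 0.2464 / 0.002704
  = 350.0630

Round up to the nearest whole number: n = 351

351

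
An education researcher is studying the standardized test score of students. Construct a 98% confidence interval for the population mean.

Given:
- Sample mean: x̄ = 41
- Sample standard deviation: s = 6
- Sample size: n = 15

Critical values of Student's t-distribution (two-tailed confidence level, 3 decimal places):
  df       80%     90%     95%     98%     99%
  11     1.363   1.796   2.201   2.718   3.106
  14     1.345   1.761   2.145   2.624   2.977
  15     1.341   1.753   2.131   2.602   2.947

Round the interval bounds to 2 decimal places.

The population standard deviation σ is unknown (only the sample standard deviation s is given), so use a t-interval with df = n - 1 = 15 - 1 = 14.

For 98% confidence with df = 14, t* = 2.624 (from t-table)

Standard error: SE = s/√n = 6/√15 = 1.549193

Margin of error: E = t* × SE = 2.624 × 1.549193 = 4.0651

T-interval: x̄ ± E = 41 ± 4.0651 = (36.9349, 45.0651)

Rounded to 2 decimal places:

(36.93, 45.07)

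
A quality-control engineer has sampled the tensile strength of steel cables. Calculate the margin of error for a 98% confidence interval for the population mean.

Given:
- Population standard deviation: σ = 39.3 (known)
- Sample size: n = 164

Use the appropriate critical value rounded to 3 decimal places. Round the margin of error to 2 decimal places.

The population standard deviation σ is known, so use the z-interval margin of error formula.

For 98% confidence, z* = 2.326 (from standard normal table)

Margin of error formula for z-interval: E = z* × σ/√n

E = 2.326 × 39.3/√164
  = 2.326 × 3.068814
  = 7.1381

Rounded to 2 decimal places:

7.14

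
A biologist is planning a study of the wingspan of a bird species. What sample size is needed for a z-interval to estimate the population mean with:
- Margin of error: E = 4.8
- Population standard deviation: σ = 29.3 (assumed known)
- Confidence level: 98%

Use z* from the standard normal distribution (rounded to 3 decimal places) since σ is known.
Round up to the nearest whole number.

Using z* since population σ is known (z-interval formula).

For 98% confidence, z* = 2.326 (from standard normal table)

Sample size formula for z-interval: n = (z*σ/E)²

n = (2.326 × 29.3 / 4.8)²
  = (14.198292)²
  = 201.5915

Round up to the nearest whole number: n = 202

202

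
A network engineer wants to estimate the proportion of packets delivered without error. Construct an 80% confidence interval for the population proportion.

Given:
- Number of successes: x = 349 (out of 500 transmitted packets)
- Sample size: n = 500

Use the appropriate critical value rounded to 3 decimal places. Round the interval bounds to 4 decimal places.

Sample proportion: p̂ = 349/500 = 0.698000

Check conditions for normal approximation:
  np̂ = 349 ≥ 10 ✓
  n(1-p̂) = 151 ≥ 10 ✓

The sample is large enough, so use a z-interval (normal approximation) for the proportion.

For 80% confidence, z* = 1.282 (from standard normal table)

Standard error: SE = √(p̂(1-p̂)/n) = √(0.698000×0.302000/500) = 0.02053271

Margin of error: E = z* × SE = 1.282 × 0.02053271 = 0.026323

Z-interval: p̂ ± E = 0.698000 ± 0.026323 = (0.671677, 0.724323)

Rounded to 4 decimal places:

(0.6717, 0.7243)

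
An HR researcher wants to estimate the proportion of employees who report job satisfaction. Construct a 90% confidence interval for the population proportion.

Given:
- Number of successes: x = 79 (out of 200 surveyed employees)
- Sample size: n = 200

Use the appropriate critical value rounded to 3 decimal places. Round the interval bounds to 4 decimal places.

Sample proportion: p̂ = 79/200 = 0.395000

Check conditions for normal approximation:
  np̂ = 79 ≥ 10 ✓
  n(1-p̂) = 121 ≥ 10 ✓

The sample is large enough, so use a z-interval (normal approximation) for the proportion.

For 90% confidence, z* = 1.645 (from standard normal table)

Standard error: SE = √(p̂(1-p̂)/n) = √(0.395000×0.605000/200) = 0.03456696

Margin of error: E = z* × SE = 1.645 × 0.03456696 = 0.056863

Z-interval: p̂ ± E = 0.395000 ± 0.056863 = (0.338137, 0.451863)

Rounded to 4 decimal places:

(0.3381, 0.4519)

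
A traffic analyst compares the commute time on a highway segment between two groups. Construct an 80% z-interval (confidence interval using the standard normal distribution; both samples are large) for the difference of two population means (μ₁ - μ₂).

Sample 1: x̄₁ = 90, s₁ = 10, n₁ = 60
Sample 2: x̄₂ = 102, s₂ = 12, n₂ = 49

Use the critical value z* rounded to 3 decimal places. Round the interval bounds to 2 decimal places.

Both samples are large (n₁ = 60 ≥ 30, n₂ = 49 ≥ 30), so a z-interval for the difference of means applies.

Point estimate: x̄₁ - x̄₂ = 90 - 102 = -12

Standard error: SE = √(s₁²/n₁ + s₂²/n₂)
= √(10²/60 + 12²/49)
= √(1.666667 + 2.938776)
= 2.146029

For 80% confidence, z* = 1.282 (from standard normal table)
Margin of error: E = z* × SE = 1.282 × 2.146029 = 2.7512

Z-interval: (x̄₁ - x̄₂) ± E = -12 ± 2.7512 = (-14.7512, -9.2488)

Rounded to 2 decimal places:

(-14.75, -9.25)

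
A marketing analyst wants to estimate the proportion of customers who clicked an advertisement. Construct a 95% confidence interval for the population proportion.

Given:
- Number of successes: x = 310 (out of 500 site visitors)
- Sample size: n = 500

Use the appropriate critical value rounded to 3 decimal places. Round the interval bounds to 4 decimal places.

Sample proportion: p̂ = 310/500 = 0.620000

Check conditions for normal approximation:
  np̂ = 310 ≥ 10 ✓
  n(1-p̂) = 190 ≥ 10 ✓

The sample is large enough, so use a z-interval (normal approximation) for the proportion.

For 95% confidence, z* = 1.96 (from standard normal table)

Standard error: SE = √(p̂(1-p̂)/n) = √(0.620000×0.380000/500) = 0.02170714

Margin of error: E = z* × SE = 1.96 × 0.02170714 = 0.042546

Z-interval: p̂ ± E = 0.620000 ± 0.042546 = (0.577454, 0.662546)

Rounded to 4 decimal places:

(0.5775, 0.6625)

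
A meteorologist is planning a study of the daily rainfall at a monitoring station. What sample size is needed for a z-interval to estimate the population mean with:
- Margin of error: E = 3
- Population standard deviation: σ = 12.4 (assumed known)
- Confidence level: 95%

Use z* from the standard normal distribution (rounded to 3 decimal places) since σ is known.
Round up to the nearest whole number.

Using z* since population σ is known (z-interval formula).

For 95% confidence, z* = 1.96 (from standard normal table)

Sample size formula for z-interval: n = (z*σ/E)²

n = (1.96 × 12.4 / 3)²
  = (8.101333)²
  = 65.6316

Round up to the nearest whole number: n = 66

66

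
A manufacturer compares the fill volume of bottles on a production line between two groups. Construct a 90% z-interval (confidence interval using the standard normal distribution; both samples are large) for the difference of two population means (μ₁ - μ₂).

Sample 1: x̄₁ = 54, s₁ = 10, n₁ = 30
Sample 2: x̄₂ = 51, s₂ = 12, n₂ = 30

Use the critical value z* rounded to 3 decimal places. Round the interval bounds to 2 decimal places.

Both samples are large (n₁ = 30 ≥ 30, n₂ = 30 ≥ 30), so a z-interval for the difference of means applies.

Point estimate: x̄₁ - x̄₂ = 54 - 51 = 3

Standard error: SE = √(s₁²/n₁ + s₂²/n₂)
= √(10²/30 + 12²/30)
= √(3.333333 + 4.800000)
= 2.851900

For 90% confidence, z* = 1.645 (from standard normal table)
Margin of error: E = z* × SE = 1.645 × 2.851900 = 4.6914

Z-interval: (x̄₁ - x̄₂) ± E = 3 ± 4.6914 = (-1.6914, 7.6914)

Rounded to 2 decimal places:

(-1.69, 7.69)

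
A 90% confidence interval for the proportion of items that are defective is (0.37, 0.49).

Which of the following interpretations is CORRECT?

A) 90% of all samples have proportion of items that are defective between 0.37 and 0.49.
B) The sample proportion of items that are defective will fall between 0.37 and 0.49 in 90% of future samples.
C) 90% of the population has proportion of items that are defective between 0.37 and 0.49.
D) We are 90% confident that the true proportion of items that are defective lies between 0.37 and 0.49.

A confidence interval represents our confidence in the procedure, not a probability statement about the parameter.

Key concept: If we repeated this sampling process many times and computed a 90% CI each time, about 90% of those intervals would contain the true population parameter.

For this specific interval (0.37, 0.49):
- Midpoint (point estimate): 0.43
- Margin of error: 0.06

The correct interpretation is the one stating confidence that the true parameter lies in the interval — option D.

D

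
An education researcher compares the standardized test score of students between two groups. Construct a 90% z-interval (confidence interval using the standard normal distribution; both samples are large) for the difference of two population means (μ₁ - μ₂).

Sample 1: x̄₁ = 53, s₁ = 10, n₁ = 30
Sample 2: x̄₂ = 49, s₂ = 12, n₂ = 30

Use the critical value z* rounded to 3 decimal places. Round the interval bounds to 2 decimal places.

Both samples are large (n₁ = 30 ≥ 30, n₂ = 30 ≥ 30), so a z-interval for the difference of means applies.

Point estimate: x̄₁ - x̄₂ = 53 - 49 = 4

Standard error: SE = √(s₁²/n₁ + s₂²/n₂)
= √(10²/30 + 12²/30)
= √(3.333333 + 4.800000)
= 2.851900

For 90% confidence, z* = 1.645 (from standard normal table)
Margin of error: E = z* × SE = 1.645 × 2.851900 = 4.6914

Z-interval: (x̄₁ - x̄₂) ± E = 4 ± 4.6914 = (-0.6914, 8.6914)

Rounded to 2 decimal places:

(-0.69, 8.69)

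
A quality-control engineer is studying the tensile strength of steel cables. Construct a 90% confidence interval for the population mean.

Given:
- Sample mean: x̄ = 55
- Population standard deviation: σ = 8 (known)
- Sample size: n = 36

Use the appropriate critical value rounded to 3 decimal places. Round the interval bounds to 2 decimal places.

The population standard deviation σ is known, so use a z-interval (standard normal critical value).

For 90% confidence, z* = 1.645 (from standard normal table)

Standard error: SE = σ/√n = 8/√36 = 1.333333

Margin of error: E = z* × SE = 1.645 × 1.333333 = 2.1933

Z-interval: x̄ ± E = 55 ± 2.1933 = (52.8067, 57.1933)

Rounded to 2 decimal places:

(52.81, 57.19)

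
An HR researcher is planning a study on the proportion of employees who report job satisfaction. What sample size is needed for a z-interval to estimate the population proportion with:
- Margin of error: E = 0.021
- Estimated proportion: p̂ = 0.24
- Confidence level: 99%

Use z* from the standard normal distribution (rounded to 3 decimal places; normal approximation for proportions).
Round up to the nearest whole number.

Using z* for proportion z-interval (normal approximation).

For 99% confidence, z* = 2.576 (from standard normal table)

Sample size formula for proportion z-interval: n = z*²p̂(1-p̂)/E²

n = 2.576² × 0.24 × 0.76 / 0.021²
  = 6.635776 × 0.1824 / 0.000441
  = 2744.5931

Round up to the nearest whole number: n = 2745

2745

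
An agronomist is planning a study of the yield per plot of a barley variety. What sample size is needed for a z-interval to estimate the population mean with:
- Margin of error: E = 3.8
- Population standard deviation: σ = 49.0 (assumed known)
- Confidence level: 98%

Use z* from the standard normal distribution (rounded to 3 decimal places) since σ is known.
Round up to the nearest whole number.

Using z* since population σ is known (z-interval formula).

For 98% confidence, z* = 2.326 (from standard normal table)

Sample size formula for z-interval: n = (z*σ/E)²

n = (2.326 × 49.0 / 3.8)²
  = (29.993158)²
  = 899.5895

Round up to the nearest whole number: n = 900

900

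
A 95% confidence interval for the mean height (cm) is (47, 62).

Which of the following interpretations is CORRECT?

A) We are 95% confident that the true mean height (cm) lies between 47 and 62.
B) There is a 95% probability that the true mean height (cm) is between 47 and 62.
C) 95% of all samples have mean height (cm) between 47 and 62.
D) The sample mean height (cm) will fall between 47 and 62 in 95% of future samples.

A confidence interval represents our confidence in the procedure, not a probability statement about the parameter.

Key concept: If we repeated this sampling process many times and computed a 95% CI each time, about 95% of those intervals would contain the true population parameter.

For this specific interval (47, 62):
- Midpoint (point estimate): 54.5
- Margin of error: 7.5

The correct interpretation is the one stating confidence that the true parameter lies in the interval — option A.

A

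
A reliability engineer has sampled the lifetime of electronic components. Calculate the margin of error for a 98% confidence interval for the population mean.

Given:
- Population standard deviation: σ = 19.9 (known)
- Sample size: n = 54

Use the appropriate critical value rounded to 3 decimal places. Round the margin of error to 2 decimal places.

The population standard deviation σ is known, so use the z-interval margin of error formula.

For 98% confidence, z* = 2.326 (from standard normal table)

Margin of error formula for z-interval: E = z* × σ/√n

E = 2.326 × 19.9/√54
  = 2.326 × 2.708047
  = 6.2989

Rounded to 2 decimal places:

6.30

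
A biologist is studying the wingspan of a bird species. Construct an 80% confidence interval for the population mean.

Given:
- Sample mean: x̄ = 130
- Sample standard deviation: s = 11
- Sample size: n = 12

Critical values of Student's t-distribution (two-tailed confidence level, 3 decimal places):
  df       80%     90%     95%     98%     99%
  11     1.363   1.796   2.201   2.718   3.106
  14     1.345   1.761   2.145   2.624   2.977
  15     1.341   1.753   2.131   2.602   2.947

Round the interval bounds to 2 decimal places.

The population standard deviation σ is unknown (only the sample standard deviation s is given), so use a t-interval with df = n - 1 = 12 - 1 = 11.

For 80% confidence with df = 11, t* = 1.363 (from t-table)

Standard error: SE = s/√n = 11/√12 = 3.175426

Margin of error: E = t* × SE = 1.363 × 3.175426 = 4.3281

T-interval: x̄ ± E = 130 ± 4.3281 = (125.6719, 134.3281)

Rounded to 2 decimal places:

(125.67, 134.33)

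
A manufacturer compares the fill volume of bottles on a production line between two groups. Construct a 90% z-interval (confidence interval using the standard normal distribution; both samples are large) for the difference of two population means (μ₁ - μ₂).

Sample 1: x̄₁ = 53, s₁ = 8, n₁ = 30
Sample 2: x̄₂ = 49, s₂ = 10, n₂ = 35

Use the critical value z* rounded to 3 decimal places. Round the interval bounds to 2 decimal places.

Both samples are large (n₁ = 30 ≥ 30, n₂ = 35 ≥ 30), so a z-interval for the difference of means applies.

Point estimate: x̄₁ - x̄₂ = 53 - 49 = 4

Standard error: SE = √(s₁²/n₁ + s₂²/n₂)
= √(8²/30 + 10²/35)
= √(2.133333 + 2.857143)
= 2.233937

For 90% confidence, z* = 1.645 (from standard normal table)
Margin of error: E = z* × SE = 1.645 × 2.233937 = 3.6748

Z-interval: (x̄₁ - x̄₂) ± E = 4 ± 3.6748 = (0.3252, 7.6748)

Rounded to 2 decimal places:

(0.33, 7.67)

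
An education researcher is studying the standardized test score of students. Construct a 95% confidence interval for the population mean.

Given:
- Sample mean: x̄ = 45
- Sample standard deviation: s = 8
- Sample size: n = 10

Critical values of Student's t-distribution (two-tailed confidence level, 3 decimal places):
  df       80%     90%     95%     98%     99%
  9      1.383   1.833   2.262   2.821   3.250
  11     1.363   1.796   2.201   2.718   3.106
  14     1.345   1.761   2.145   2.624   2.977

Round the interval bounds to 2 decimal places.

The population standard deviation σ is unknown (only the sample standard deviation s is given), so use a t-interval with df = n - 1 = 10 - 1 = 9.

For 95% confidence with df = 9, t* = 2.262 (from t-table)

Standard error: SE = s/√n = 8/√10 = 2.529822

Margin of error: E = t* × SE = 2.262 × 2.529822 = 5.7225

T-interval: x̄ ± E = 45 ± 5.7225 = (39.2775, 50.7225)

Rounded to 2 decimal places:

(39.28, 50.72)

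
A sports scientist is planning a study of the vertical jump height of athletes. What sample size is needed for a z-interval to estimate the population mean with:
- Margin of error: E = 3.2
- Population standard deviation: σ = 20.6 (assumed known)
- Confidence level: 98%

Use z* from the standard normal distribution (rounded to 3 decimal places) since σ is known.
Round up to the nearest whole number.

Using z* since population σ is known (z-interval formula).

For 98% confidence, z* = 2.326 (from standard normal table)

Sample size formula for z-interval: n = (z*σ/E)²

n = (2.326 × 20.6 / 3.2)²
  = (14.973625)²
  = 224.2094

Round up to the nearest whole number: n = 225

225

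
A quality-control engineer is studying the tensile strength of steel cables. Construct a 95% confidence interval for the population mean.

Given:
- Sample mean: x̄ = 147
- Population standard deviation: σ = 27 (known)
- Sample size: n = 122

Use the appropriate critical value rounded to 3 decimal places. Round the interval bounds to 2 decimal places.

The population standard deviation σ is known, so use a z-interval (standard normal critical value).

For 95% confidence, z* = 1.96 (from standard normal table)

Standard error: SE = σ/√n = 27/√122 = 2.444465

Margin of error: E = z* × SE = 1.96 × 2.444465 = 4.7912

Z-interval: x̄ ± E = 147 ± 4.7912 = (142.2088, 151.7912)

Rounded to 2 decimal places:

(142.21, 151.79)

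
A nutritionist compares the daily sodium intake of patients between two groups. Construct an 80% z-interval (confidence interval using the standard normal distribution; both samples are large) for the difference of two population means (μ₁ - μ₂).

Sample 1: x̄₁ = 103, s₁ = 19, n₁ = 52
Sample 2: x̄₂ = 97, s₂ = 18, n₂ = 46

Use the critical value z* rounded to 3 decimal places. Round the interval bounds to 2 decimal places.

Both samples are large (n₁ = 52 ≥ 30, n₂ = 46 ≥ 30), so a z-interval for the difference of means applies.

Point estimate: x̄₁ - x̄₂ = 103 - 97 = 6

Standard error: SE = √(s₁²/n₁ + s₂²/n₂)
= √(19²/52 + 18²/46)
= √(6.942308 + 7.043478)
= 3.739757

For 80% confidence, z* = 1.282 (from standard normal table)
Margin of error: E = z* × SE = 1.282 × 3.739757 = 4.7944

Z-interval: (x̄₁ - x̄₂) ± E = 6 ± 4.7944 = (1.2056, 10.7944)

Rounded to 2 decimal places:

(1.21, 10.79)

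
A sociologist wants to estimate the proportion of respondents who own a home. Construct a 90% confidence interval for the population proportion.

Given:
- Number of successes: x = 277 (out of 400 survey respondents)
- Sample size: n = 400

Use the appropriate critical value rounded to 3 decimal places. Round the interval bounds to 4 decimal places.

Sample proportion: p̂ = 277/400 = 0.692500

Check conditions for normal approximation:
  np̂ = 277 ≥ 10 ✓
  n(1-p̂) = 123 ≥ 10 ✓

The sample is large enough, so use a z-interval (normal approximation) for the proportion.

For 90% confidence, z* = 1.645 (from standard normal table)

Standard error: SE = √(p̂(1-p̂)/n) = √(0.692500×0.307500/400) = 0.02307291

Margin of error: E = z* × SE = 1.645 × 0.02307291 = 0.037955

Z-interval: p̂ ± E = 0.692500 ± 0.037955 = (0.654545, 0.730455)

Rounded to 4 decimal places:

(0.6545, 0.7305)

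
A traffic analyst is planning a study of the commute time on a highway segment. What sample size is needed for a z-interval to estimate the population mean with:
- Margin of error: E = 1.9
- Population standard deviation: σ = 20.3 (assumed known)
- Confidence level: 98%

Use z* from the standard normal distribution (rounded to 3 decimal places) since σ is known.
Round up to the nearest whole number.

Using z* since population σ is known (z-interval formula).

For 98% confidence, z* = 2.326 (from standard normal table)

Sample size formula for z-interval: n = (z*σ/E)²

n = (2.326 × 20.3 / 1.9)²
  = (24.851474)²
  = 617.5957

Round up to the nearest whole number: n = 618

618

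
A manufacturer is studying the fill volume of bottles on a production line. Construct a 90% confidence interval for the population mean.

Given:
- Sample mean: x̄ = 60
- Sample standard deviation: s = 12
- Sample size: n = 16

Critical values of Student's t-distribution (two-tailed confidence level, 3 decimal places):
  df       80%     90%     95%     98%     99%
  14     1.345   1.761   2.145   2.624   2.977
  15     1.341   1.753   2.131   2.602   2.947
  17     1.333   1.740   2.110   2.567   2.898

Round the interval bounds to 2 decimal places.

The population standard deviation σ is unknown (only the sample standard deviation s is given), so use a t-interval with df = n - 1 = 16 - 1 = 15.

For 90% confidence with df = 15, t* = 1.753 (from t-table)

Standard error: SE = s/√n = 12/√16 = 3.000000

Margin of error: E = t* × SE = 1.753 × 3.000000 = 5.2590

T-interval: x̄ ± E = 60 ± 5.2590 = (54.7410, 65.2590)

Rounded to 2 decimal places:

(54.74, 65.26)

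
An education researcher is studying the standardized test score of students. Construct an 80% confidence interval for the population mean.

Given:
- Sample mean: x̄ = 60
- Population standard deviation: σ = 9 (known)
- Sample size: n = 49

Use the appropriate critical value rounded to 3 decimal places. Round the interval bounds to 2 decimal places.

The population standard deviation σ is known, so use a z-interval (standard normal critical value).

For 80% confidence, z* = 1.282 (from standard normal table)

Standard error: SE = σ/√n = 9/√49 = 1.285714

Margin of error: E = z* × SE = 1.282 × 1.285714 = 1.6483

Z-interval: x̄ ± E = 60 ± 1.6483 = (58.3517, 61.6483)

Rounded to 2 decimal places:

(58.35, 61.65)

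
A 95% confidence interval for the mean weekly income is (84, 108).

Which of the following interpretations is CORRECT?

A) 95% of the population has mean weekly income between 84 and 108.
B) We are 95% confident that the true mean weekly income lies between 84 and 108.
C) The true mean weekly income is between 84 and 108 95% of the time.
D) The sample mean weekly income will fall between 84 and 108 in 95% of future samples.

A confidence interval represents our confidence in the procedure, not a probability statement about the parameter.

Key concept: If we repeated this sampling process many times and computed a 95% CI each time, about 95% of those intervals would contain the true population parameter.

For this specific interval (84, 108):
- Midpoint (point estimate): 96
- Margin of error: 12

The correct interpretation is the one stating confidence that the true parameter lies in the interval — option B.

B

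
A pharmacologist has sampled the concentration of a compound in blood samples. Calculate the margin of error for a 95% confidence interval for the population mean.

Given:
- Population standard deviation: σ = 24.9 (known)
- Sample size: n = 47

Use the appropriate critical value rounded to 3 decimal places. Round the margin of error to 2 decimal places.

The population standard deviation σ is known, so use the z-interval margin of error formula.

For 95% confidence, z* = 1.96 (from standard normal table)

Margin of error formula for z-interval: E = z* × σ/√n

E = 1.96 × 24.9/√47
  = 1.96 × 3.632038
  = 7.1188

Rounded to 2 decimal places:

7.12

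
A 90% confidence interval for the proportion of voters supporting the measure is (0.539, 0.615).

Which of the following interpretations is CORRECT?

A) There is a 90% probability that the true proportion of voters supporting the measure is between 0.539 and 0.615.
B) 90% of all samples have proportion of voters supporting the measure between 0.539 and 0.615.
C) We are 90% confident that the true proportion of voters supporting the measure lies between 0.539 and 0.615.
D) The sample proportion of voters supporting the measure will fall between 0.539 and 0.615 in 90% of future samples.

A confidence interval represents our confidence in the procedure, not a probability statement about the parameter.

Key concept: If we repeated this sampling process many times and computed a 90% CI each time, about 90% of those intervals would contain the true population parameter.

For this specific interval (0.539, 0.615):
- Midpoint (point estimate): 0.577
- Margin of error: 0.038

The correct interpretation is the one stating confidence that the true parameter lies in the interval — option C.

C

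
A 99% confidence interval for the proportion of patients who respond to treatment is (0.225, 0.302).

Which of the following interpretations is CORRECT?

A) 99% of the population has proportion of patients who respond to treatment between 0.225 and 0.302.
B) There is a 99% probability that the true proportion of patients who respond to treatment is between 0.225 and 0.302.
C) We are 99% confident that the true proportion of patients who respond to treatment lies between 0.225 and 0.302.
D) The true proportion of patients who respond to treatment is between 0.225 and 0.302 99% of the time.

A confidence interval represents our confidence in the procedure, not a probability statement about the parameter.

Key concept: If we repeated this sampling process many times and computed a 99% CI each time, about 99% of those intervals would contain the true population parameter.

For this specific interval (0.225, 0.302):
- Midpoint (point estimate): 0.2635
- Margin of error: 0.0385

The correct interpretation is the one stating confidence that the true parameter lies in the interval — option C.

C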